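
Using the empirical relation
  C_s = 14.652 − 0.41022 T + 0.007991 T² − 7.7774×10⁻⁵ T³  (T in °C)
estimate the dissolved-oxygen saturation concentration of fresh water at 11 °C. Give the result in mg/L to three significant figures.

C_s = 14.652 − 0.41022×11 + 0.007991×11² − 7.7774×10⁻⁵×11³ = 11.00 mg/L.

C_s ≈ 11.0 mg/L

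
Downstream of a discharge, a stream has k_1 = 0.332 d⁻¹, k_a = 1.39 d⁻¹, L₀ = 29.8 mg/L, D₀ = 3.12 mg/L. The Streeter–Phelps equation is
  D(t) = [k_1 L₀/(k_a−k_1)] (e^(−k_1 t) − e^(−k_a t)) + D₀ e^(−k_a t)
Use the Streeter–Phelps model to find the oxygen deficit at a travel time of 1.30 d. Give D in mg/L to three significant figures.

k_1 L₀/(k_a−k_1) = 0.332×29.8/(1.39−0.332) = 9.894/1.058 = 9.351 mg/L.
e^(−k_1 t) = e^(−0.332×1.300) = 0.6495; e^(−k_a t) = e^(−1.39×1.300) = 0.1641.
D = 9.351 × (0.6495 − 0.1641) + 3.12 × 0.1641 = 4.538 + 0.5121 = 5.051 mg/L.

D ≈ 5.05 mg/L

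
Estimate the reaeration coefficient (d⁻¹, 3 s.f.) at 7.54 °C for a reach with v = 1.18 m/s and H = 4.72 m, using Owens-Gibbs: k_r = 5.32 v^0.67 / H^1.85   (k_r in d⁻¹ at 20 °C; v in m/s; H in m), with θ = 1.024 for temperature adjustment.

k_r ≈ 0.251 d⁻¹

k_r(20) = 5.32 × 1.18^0.67 / 4.72^1.85 = 5.32 × 1.117 / 17.65 = 0.3367 d⁻¹.
k_r(7.54) = 0.3367 × 1.024^(7.54−20) = 0.3367 × 0.7442 = 0.2506 d⁻¹.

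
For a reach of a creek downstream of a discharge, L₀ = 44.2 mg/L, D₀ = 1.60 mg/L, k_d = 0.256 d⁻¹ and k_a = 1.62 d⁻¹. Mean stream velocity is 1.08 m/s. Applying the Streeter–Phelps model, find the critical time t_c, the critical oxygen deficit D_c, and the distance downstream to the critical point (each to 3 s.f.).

t_c = [1/(k_a−k_d)] ln[(k_a/k_d)(1 − D₀(k_a−k_d)/(k_d L₀))]
= [1/(1.62−0.256)] ln[(1.62/0.256)(1 − 1.60×1.364/(0.256×44.2))]
= (1/1.364) ln[6.328 × 0.8071] = 0.7331 × ln(5.108) = 0.7331 × 1.631 = 1.196 d.
L(t_c) = L₀ e^(−k_d t_c) = 44.2 × 0.7363 = 32.55 mg/L, and at the critical point k_a D_c = k_d L, so D_c = (0.256/1.62) × 32.55 = 5.143 mg/L.
x_c = v t_c = 1.08 m/s × 1.196 d × 86400 s/d = 111600 m ≈ 112 km.

t_c ≈ 1.20 d; D_c ≈ 5.14 mg/L; x_c ≈ 112 km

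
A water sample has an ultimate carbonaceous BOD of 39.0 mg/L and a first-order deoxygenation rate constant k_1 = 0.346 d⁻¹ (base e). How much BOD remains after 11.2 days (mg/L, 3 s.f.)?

L_t = L₀ e^(−k_1 t) = 39.0 × e^(−0.346×11.2) = 39.0 × 0.02075 = 0.8093 mg/L.

L ≈ 0.809 mg/L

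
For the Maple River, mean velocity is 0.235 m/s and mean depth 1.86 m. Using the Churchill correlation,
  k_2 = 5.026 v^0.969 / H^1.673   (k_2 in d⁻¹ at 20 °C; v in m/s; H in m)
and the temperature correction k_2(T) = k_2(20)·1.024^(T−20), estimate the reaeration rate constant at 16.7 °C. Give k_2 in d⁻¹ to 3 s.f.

k_2(20) = 5.026 × 0.235^0.969 / 1.86^1.673 = 5.026 × 0.2458 / 2.824 = 0.4374 d⁻¹.
k_2(16.7) = 0.4374 × 1.024^(16.7−20) = 0.4374 × 0.9247 = 0.4045 d⁻¹.

k_2 ≈ 0.404 d⁻¹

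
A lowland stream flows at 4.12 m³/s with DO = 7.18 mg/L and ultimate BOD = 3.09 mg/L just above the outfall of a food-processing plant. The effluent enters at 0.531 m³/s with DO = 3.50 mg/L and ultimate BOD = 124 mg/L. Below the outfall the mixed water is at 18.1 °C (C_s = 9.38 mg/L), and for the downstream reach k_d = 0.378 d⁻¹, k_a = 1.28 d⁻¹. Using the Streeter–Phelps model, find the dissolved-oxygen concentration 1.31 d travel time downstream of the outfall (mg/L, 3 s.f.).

DO ≈ 5.90 mg/L

Mixed DO = (4.12×7.18 + 0.531×3.50)/(4.12+0.531) = 31.44/4.651 = 6.760 mg/L.
Mixed L₀ = (4.12×3.09 + 0.531×124)/(4.651) = 78.57/4.651 = 16.89 mg/L.
Initial deficit D₀ = C_s − DO₀ = 9.38 − 6.760 = 2.620 mg/L.
D(1.31) = [0.378×16.89/(1.28−0.378)](e^(−0.378×1.31) − e^(−1.28×1.31)) + 2.620 e^(−1.28×1.31)
= 7.080 × (0.6095 − 0.1870) + 2.620 × 0.1870 = 3.481 mg/L.
DO = 9.38 − 3.481 = 5.899 mg/L.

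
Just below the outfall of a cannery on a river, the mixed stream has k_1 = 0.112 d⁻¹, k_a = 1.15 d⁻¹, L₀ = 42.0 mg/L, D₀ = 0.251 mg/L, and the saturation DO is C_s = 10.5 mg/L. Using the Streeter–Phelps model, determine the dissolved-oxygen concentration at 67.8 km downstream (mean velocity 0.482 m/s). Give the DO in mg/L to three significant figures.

DO ≈ 7.38 mg/L

Travel time t = x/v = 67.8 km / (0.482 m/s) = 67800 m / 0.482 m/s = 140700 s = 1.628 d.
k_1 L₀/(k_a−k_1) = 0.112×42.0/(1.15−0.112) = 4.704/1.038 = 4.532 mg/L.
e^(−k_1 t) = e^(−0.112×1.628) = 0.8333; e^(−k_a t) = e^(−1.15×1.628) = 0.1538.
D = 4.532 × (0.8333 − 0.1538) + 0.251 × 0.1538 = 3.080 + 0.03860 = 3.118 mg/L.
DO = C_s − D = 10.5 − 3.118 = 7.382 mg/L.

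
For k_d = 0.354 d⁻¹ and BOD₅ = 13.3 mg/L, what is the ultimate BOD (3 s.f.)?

L₀ ≈ 16.0 mg/L

BOD₅ = L₀(1 − e^(−5k_d)) ⇒ L₀ = BOD₅ / (1 − e^(−5×0.354))
= 13.3 / (1 − 0.1703) = 13.3 / 0.8297 = 16.03 mg/L.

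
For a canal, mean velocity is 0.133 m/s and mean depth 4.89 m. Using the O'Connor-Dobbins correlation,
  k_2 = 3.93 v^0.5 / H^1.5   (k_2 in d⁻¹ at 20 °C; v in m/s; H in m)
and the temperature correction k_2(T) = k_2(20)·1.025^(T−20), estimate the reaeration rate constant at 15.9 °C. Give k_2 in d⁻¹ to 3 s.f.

k_2(20) = 3.93 × 0.133^0.5 / 4.89^1.5 = 3.93 × 0.3647 / 10.81 = 0.1325 d⁻¹.
k_2(15.9) = 0.1325 × 1.025^(15.9−20) = 0.1325 × 0.9037 = 0.1198 d⁻¹.

k_2 ≈ 0.120 d⁻¹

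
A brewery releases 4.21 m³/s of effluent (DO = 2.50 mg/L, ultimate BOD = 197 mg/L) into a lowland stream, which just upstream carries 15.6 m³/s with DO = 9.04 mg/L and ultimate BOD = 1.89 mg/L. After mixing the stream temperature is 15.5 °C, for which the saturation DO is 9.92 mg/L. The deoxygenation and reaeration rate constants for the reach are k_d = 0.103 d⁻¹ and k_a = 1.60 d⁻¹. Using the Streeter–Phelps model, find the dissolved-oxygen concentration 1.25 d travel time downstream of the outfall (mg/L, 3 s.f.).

DO ≈ 7.39 mg/L

Mixed DO = (15.6×9.04 + 4.21×2.50)/(15.6+4.21) = 151.5/19.81 = 7.650 mg/L.
Mixed L₀ = (15.6×1.89 + 4.21×197)/(19.81) = 858.9/19.81 = 43.35 mg/L.
Initial deficit D₀ = C_s − DO₀ = 9.92 − 7.650 = 2.270 mg/L.
D(1.25) = [0.103×43.35/(1.60−0.103)](e^(−0.103×1.25) − e^(−1.60×1.25)) + 2.270 e^(−1.60×1.25)
= 2.983 × (0.8792 − 0.1353) + 2.270 × 0.1353 = 2.526 mg/L.
DO = 9.92 − 2.526 = 7.394 mg/L.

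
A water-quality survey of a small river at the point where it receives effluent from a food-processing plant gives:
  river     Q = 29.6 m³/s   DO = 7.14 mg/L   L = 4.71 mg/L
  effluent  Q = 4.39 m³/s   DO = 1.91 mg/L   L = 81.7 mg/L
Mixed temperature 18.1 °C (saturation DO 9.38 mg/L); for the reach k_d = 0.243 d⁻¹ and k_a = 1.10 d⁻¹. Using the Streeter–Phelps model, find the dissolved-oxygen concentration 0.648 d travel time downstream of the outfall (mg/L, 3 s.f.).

DO ≈ 6.44 mg/L

Mixed DO = (29.6×7.14 + 4.39×1.91)/(29.6+4.39) = 219.7/33.99 = 6.465 mg/L.
Mixed L₀ = (29.6×4.71 + 4.39×81.7)/(33.99) = 498.1/33.99 = 14.65 mg/L.
Initial deficit D₀ = C_s − DO₀ = 9.38 − 6.465 = 2.915 mg/L.
D(0.648) = [0.243×14.65/(1.10−0.243)](e^(−0.243×0.648) − e^(−1.10×0.648)) + 2.915 e^(−1.10×0.648)
= 4.155 × (0.8543 − 0.4903) + 2.915 × 0.4903 = 2.942 mg/L.
DO = 9.38 − 2.942 = 6.438 mg/L.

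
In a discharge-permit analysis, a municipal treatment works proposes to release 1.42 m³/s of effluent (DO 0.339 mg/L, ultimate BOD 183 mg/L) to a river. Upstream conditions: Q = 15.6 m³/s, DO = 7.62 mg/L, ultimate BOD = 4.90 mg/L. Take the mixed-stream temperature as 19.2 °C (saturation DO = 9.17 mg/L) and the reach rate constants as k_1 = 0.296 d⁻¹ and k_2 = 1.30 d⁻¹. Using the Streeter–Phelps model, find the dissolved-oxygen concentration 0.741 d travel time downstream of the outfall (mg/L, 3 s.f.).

Mixed DO = (15.6×7.62 + 1.42×0.339)/(15.6+1.42) = 119.4/17.02 = 7.013 mg/L.
Mixed L₀ = (15.6×4.90 + 1.42×183)/(17.02) = 336.3/17.02 = 19.76 mg/L.
Initial deficit D₀ = C_s − DO₀ = 9.17 − 7.013 = 2.157 mg/L.
D(0.741) = [0.296×19.76/(1.30−0.296)](e^(−0.296×0.741) − e^(−1.30×0.741)) + 2.157 e^(−1.30×0.741)
= 5.825 × (0.8031 − 0.3816) + 2.157 × 0.3816 = 3.278 mg/L.
DO = 9.17 − 3.278 = 5.892 mg/L.

DO ≈ 5.89 mg/L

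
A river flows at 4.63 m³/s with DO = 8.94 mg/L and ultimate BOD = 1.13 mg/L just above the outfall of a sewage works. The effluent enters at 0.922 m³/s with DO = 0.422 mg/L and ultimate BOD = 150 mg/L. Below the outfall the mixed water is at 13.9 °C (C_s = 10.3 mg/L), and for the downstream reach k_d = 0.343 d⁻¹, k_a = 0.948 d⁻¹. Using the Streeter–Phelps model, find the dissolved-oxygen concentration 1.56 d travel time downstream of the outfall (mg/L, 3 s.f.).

Mixed DO = (4.63×8.94 + 0.922×0.422)/(4.63+0.922) = 41.78/5.552 = 7.525 mg/L.
Mixed L₀ = (4.63×1.13 + 0.922×150)/(5.552) = 143.5/5.552 = 25.85 mg/L.
Initial deficit D₀ = C_s − DO₀ = 10.3 − 7.525 = 2.775 mg/L.
D(1.56) = [0.343×25.85/(0.948−0.343)](e^(−0.343×1.56) − e^(−0.948×1.56)) + 2.775 e^(−0.948×1.56)
= 14.66 × (0.5856 − 0.2279) + 2.775 × 0.2279 = 5.875 mg/L.
DO = 10.3 − 5.875 = 4.425 mg/L.

DO ≈ 4.42 mg/L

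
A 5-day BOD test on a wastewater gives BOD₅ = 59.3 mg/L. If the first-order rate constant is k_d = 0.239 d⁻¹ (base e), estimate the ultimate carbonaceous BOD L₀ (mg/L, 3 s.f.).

BOD₅ = L₀(1 − e^(−5k_d)) ⇒ L₀ = BOD₅ / (1 − e^(−5×0.239))
= 59.3 / (1 − 0.3027) = 59.3 / 0.6973 = 85.04 mg/L.

L₀ ≈ 85.0 mg/L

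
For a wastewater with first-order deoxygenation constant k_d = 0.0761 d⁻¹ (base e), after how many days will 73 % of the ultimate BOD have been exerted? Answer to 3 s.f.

y/L₀ = 1 − e^(−k_d t) = 0.73 ⇒ e^(−k_d t) = 0.270
t = −ln(0.270) / 0.0761 = 1.309 / 0.0761 = 17.21 d.

t ≈ 17.2 d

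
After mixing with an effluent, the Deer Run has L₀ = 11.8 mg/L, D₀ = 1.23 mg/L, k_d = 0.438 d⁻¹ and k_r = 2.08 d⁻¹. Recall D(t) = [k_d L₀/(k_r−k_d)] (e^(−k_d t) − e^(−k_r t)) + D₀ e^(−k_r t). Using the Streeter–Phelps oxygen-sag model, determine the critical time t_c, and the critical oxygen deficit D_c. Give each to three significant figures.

t_c ≈ 0.647 d; D_c ≈ 1.87 mg/L

At the critical point dD/dt = 0, so k_d L₀ e^(−k_d t) = k_r D. Substituting D(t) from the Streeter–Phelps equation and solving for t gives
t_c = ln[(k_r/k_d)(1 − D₀(k_r−k_d)/(k_d L₀))] / (k_r−k_d).
Here k_r−k_d = 1.642 d⁻¹ and 1 − D₀(k_r−k_d)/(k_d L₀) = 1 − 1.23×1.642/(0.438×11.8) = 0.6092, so
t_c = ln(4.749 × 0.6092) / 1.642 = 1.062 / 1.642 = 0.6470 d.
D_c = (k_d/k_r) L₀ e^(−k_d t_c) = (0.438/2.08) × 11.8 × e^(−0.438×0.6470) = 0.2106 × 11.8 × 0.7532 = 1.872 mg/L.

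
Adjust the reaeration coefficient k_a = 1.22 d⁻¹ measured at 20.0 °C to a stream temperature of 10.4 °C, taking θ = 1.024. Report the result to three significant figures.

k_a(T₂) = k_a(T₁) · θ^(T₂−T₁) = 1.22 × 1.024^(10.4−20.0)
= 1.22 × 1.024^-9.60 = 1.22 × 0.7964 = 0.9716 d⁻¹.

k_a ≈ 0.972 d⁻¹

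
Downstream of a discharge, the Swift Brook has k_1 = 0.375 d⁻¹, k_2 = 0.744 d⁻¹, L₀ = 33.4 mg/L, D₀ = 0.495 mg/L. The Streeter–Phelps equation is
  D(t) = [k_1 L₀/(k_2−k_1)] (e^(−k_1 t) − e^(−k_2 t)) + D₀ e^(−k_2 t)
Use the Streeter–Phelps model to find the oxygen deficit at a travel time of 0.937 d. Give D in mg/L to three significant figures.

D ≈ 7.23 mg/L

k_1 L₀/(k_2−k_1) = 0.375×33.4/(0.744−0.375) = 12.52/0.3690 = 33.94 mg/L.
e^(−k_1 t) = e^(−0.375×0.9370) = 0.7037; e^(−k_2 t) = e^(−0.744×0.9370) = 0.4980.
D = 33.94 × (0.7037 − 0.4980) + 0.495 × 0.4980 = 6.982 + 0.2465 = 7.229 mg/L.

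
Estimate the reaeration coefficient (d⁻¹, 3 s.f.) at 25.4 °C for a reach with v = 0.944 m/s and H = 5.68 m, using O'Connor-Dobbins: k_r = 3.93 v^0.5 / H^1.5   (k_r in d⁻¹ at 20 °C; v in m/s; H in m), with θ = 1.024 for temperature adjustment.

k_r ≈ 0.321 d⁻¹

k_r(20) = 3.93 × 0.944^0.5 / 5.68^1.5 = 3.93 × 0.9716 / 13.54 = 0.2821 d⁻¹.
k_r(25.4) = 0.2821 × 1.024^(25.4−20) = 0.2821 × 1.137 = 0.3206 d⁻¹.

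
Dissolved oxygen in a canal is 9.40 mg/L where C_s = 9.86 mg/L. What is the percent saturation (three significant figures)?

% saturation = C/C_s × 100 = 9.40/9.86 × 100 = 95.3 %.

95.3 % saturation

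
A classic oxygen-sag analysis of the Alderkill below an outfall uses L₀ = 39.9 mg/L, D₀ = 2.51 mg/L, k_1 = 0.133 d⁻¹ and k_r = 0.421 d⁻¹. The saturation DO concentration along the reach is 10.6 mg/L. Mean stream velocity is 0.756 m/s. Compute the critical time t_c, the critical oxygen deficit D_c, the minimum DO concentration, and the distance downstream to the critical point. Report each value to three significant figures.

t_c = [1/(k_r−k_1)] ln[(k_r/k_1)(1 − D₀(k_r−k_1)/(k_1 L₀))]
= [1/(0.421−0.133)] ln[(0.421/0.133)(1 − 2.51×0.2880/(0.133×39.9))]
= (1/0.2880) ln[3.165 × 0.8638] = 3.472 × ln(2.734) = 3.472 × 1.006 = 3.493 d.
D_c = (k_1/k_r) L₀ e^(−k_1 t_c) = (0.133/0.421) × 39.9 × e^(−0.133×3.493) = 0.3159 × 39.9 × 0.6284 = 7.922 mg/L.
Minimum DO = C_s − D_c = 10.6 − 7.922 = 2.678 mg/L.
x_c = v t_c = 0.756 m/s × 3.493 d × 86400 s/d = 228100 m ≈ 228 km.

t_c ≈ 3.49 d; D_c ≈ 7.92 mg/L; min DO ≈ 2.68 mg/L; x_c ≈ 228 km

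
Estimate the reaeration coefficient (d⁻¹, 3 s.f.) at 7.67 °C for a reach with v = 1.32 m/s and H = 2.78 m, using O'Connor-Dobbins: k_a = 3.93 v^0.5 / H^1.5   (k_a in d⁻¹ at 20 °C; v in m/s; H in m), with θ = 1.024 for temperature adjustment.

k_a(20) = 3.93 × 1.32^0.5 / 2.78^1.5 = 3.93 × 1.149 / 4.635 = 0.9741 d⁻¹.
k_a(7.67) = 0.9741 × 1.024^(7.67−20) = 0.9741 × 0.7465 = 0.7271 d⁻¹.

k_a ≈ 0.727 d⁻¹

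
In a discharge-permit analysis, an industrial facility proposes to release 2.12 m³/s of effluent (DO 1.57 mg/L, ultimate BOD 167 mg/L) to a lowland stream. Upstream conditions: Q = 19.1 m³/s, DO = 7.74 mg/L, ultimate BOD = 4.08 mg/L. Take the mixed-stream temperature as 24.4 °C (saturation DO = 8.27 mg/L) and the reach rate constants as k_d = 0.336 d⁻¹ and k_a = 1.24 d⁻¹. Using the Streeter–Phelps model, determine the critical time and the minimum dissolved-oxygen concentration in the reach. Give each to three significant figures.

Mixed DO = (19.1×7.74 + 2.12×1.57)/(19.1+2.12) = 151.2/21.22 = 7.124 mg/L.
Mixed L₀ = (19.1×4.08 + 2.12×167)/(21.22) = 432.0/21.22 = 20.36 mg/L.
Initial deficit D₀ = C_s − DO₀ = 8.27 − 7.124 = 1.146 mg/L.
t_c = (1/0.9040) ln[(1.24/0.336)(1 − 1.146×0.9040/(0.336×20.36))] = 1.106 × ln(3.131) = 1.263 d.
D_c = (0.336/1.24) × 20.36 × e^(−0.336×1.263) = 0.2710 × 20.36 × 0.6543 = 3.609 mg/L.
Minimum DO = 8.27 − 3.609 = 4.661 mg/L.

t_c ≈ 1.26 d; minimum DO ≈ 4.66 mg/L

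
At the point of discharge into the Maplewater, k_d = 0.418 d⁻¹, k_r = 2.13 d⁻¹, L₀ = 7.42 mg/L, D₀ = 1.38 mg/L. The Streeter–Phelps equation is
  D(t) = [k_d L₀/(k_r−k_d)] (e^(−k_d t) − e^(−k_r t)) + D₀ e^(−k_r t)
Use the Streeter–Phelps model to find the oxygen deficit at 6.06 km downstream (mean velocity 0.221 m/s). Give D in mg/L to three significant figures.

D ≈ 1.37 mg/L

Travel time t = x/v = 6.06 km / (0.221 m/s) = 6060 m / 0.221 m/s = 27420 s = 0.3174 d.
k_d L₀/(k_r−k_d) = 0.418×7.42/(2.13−0.418) = 3.102/1.712 = 1.812 mg/L.
e^(−k_d t) = e^(−0.418×0.3174) = 0.8758; e^(−k_r t) = e^(−2.13×0.3174) = 0.5086.
D = 1.812 × (0.8758 − 0.5086) + 1.38 × 0.5086 = 0.6651 + 0.7019 = 1.367 mg/L.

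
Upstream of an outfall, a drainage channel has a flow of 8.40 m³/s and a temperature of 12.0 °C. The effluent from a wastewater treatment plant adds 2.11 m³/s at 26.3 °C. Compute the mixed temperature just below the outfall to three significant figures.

14.9 °C

Flow-weighted mixing: C = (Q_r C_r + Q_w C_w)/(Q_r + Q_w)
= (8.40×12.0 + 2.11×26.3)/(8.40 + 2.11) = 156.3/10.51 = 14.87 °C.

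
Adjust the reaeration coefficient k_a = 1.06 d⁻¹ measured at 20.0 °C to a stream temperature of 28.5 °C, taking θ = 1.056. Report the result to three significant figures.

k_a(T₂) = k_a(T₁) · θ^(T₂−T₁) = 1.06 × 1.056^(28.5−20.0)
= 1.06 × 1.056^8.50 = 1.06 × 1.589 = 1.684 d⁻¹.

k_a ≈ 1.68 d⁻¹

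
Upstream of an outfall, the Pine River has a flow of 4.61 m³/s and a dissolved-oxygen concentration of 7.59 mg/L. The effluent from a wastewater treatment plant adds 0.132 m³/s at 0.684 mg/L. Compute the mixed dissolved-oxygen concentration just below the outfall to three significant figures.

Flow-weighted mixing: C = (Q_r C_r + Q_w C_w)/(Q_r + Q_w)
= (4.61×7.59 + 0.132×0.684)/(4.61 + 0.132) = 35.08/4.742 = 7.398 mg/L.

7.40 mg/L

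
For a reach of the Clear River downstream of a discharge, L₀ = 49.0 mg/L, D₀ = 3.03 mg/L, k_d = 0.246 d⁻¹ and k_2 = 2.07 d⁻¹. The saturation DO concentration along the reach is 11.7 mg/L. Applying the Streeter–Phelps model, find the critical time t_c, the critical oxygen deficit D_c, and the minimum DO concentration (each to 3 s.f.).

t_c ≈ 0.831 d; D_c ≈ 4.75 mg/L; min DO ≈ 6.95 mg/L

t_c = [1/(k_2−k_d)] ln[(k_2/k_d)(1 − D₀(k_2−k_d)/(k_d L₀))]
= [1/(2.07−0.246)] ln[(2.07/0.246)(1 − 3.03×1.824/(0.246×49.0))]
= (1/1.824) ln[8.415 × 0.5415] = 0.5482 × ln(4.557) = 0.5482 × 1.517 = 0.8315 d.
D_c = (k_d/k_2) L₀ e^(−k_d t_c) = (0.246/2.07) × 49.0 × e^(−0.246×0.8315) = 0.1188 × 49.0 × 0.8150 = 4.746 mg/L.
Minimum DO = C_s − D_c = 11.7 − 4.746 = 6.954 mg/L.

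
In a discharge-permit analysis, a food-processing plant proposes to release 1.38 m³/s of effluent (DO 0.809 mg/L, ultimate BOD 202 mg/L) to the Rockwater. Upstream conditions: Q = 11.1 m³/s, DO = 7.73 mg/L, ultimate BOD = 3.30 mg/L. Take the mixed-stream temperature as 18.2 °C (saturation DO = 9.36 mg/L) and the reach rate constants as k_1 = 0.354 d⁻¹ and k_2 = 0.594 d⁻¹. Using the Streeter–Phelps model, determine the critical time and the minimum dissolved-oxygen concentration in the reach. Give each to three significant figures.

t_c ≈ 1.88 d; minimum DO ≈ 1.62 mg/L

Mixed DO = (11.1×7.73 + 1.38×0.809)/(11.1+1.38) = 86.92/12.48 = 6.965 mg/L.
Mixed L₀ = (11.1×3.30 + 1.38×202)/(12.48) = 315.4/12.48 = 25.27 mg/L.
Initial deficit D₀ = C_s − DO₀ = 9.36 − 6.965 = 2.395 mg/L.
t_c = (1/0.2400) ln[(0.594/0.354)(1 − 2.395×0.2400/(0.354×25.27))] = 4.167 × ln(1.570) = 1.880 d.
D_c = (0.354/0.594) × 25.27 × e^(−0.354×1.880) = 0.5960 × 25.27 × 0.5140 = 7.742 mg/L.
Minimum DO = 9.36 − 7.742 = 1.618 mg/L.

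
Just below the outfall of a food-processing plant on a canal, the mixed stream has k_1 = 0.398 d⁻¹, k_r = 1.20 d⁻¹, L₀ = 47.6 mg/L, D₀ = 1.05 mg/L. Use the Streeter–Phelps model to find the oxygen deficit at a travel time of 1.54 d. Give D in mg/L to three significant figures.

D ≈ 9.24 mg/L

k_1 L₀/(k_r−k_1) = 0.398×47.6/(1.20−0.398) = 18.94/0.8020 = 23.62 mg/L.
e^(−k_1 t) = e^(−0.398×1.540) = 0.5418; e^(−k_r t) = e^(−1.20×1.540) = 0.1576.
D = 23.62 × (0.5418 − 0.1576) + 1.05 × 0.1576 = 9.076 + 0.1654 = 9.241 mg/L.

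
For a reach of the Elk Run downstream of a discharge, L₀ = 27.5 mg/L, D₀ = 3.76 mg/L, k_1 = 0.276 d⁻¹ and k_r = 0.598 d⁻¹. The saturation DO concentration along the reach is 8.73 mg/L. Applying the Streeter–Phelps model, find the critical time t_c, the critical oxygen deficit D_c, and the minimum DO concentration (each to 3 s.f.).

t_c ≈ 1.86 d; D_c ≈ 7.59 mg/L; min DO ≈ 1.14 mg/L

At the critical point dD/dt = 0, so k_1 L₀ e^(−k_1 t) = k_r D. Substituting D(t) from the Streeter–Phelps equation and solving for t gives
t_c = ln[(k_r/k_1)(1 − D₀(k_r−k_1)/(k_1 L₀))] / (k_r−k_1).
Here k_r−k_1 = 0.3220 d⁻¹ and 1 − D₀(k_r−k_1)/(k_1 L₀) = 1 − 3.76×0.3220/(0.276×27.5) = 0.8405, so
t_c = ln(2.167 × 0.8405) / 0.3220 = 0.5994 / 0.3220 = 1.862 d.
L(t_c) = L₀ e^(−k_1 t_c) = 27.5 × 0.5982 = 16.45 mg/L, and at the critical point k_r D_c = k_1 L, so D_c = (0.276/0.598) × 16.45 = 7.593 mg/L.
Minimum DO = C_s − D_c = 8.73 − 7.593 = 1.137 mg/L.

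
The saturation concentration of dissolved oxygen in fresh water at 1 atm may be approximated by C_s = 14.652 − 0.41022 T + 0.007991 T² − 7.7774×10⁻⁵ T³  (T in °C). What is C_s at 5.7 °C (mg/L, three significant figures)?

C_s = 14.652 − 0.41022×5.7 + 0.007991×5.7² − 7.7774×10⁻⁵×5.7³ = 12.56 mg/L.

C_s ≈ 12.6 mg/L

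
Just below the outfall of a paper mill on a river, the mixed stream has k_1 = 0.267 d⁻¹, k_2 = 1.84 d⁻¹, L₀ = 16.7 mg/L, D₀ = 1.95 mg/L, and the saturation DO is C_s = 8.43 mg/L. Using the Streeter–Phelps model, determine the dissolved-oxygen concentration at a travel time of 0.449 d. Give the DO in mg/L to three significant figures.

DO ≈ 6.30 mg/L

k_1 L₀/(k_2−k_1) = 0.267×16.7/(1.84−0.267) = 4.459/1.573 = 2.835 mg/L.
e^(−k_1 t) = e^(−0.267×0.4490) = 0.8870; e^(−k_2 t) = e^(−1.84×0.4490) = 0.4377.
D = 2.835 × (0.8870 − 0.4377) + 1.95 × 0.4377 = 1.274 + 0.8536 = 2.127 mg/L.
DO = C_s − D = 8.43 − 2.127 = 6.303 mg/L.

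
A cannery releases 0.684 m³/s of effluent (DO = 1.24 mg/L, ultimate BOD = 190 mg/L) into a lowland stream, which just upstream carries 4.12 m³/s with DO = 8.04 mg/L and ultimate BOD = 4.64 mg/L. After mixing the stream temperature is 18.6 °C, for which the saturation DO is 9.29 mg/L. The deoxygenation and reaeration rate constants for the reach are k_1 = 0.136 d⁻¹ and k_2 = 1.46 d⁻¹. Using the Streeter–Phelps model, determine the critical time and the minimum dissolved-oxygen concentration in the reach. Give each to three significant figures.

t_c ≈ 0.894 d; minimum DO ≈ 6.73 mg/L

Mixed DO = (4.12×8.04 + 0.684×1.24)/(4.12+0.684) = 33.97/4.804 = 7.072 mg/L.
Mixed L₀ = (4.12×4.64 + 0.684×190)/(4.804) = 149.1/4.804 = 31.03 mg/L.
Initial deficit D₀ = C_s − DO₀ = 9.29 − 7.072 = 2.218 mg/L.
t_c = (1/1.324) ln[(1.46/0.136)(1 − 2.218×1.324/(0.136×31.03))] = 0.7553 × ln(3.265) = 0.8936 d.
D_c = (0.136/1.46) × 31.03 × e^(−0.136×0.8936) = 0.09315 × 31.03 × 0.8856 = 2.560 mg/L.
Minimum DO = 9.29 − 2.560 = 6.730 mg/L.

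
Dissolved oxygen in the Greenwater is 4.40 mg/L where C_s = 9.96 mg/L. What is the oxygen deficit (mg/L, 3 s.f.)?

D = C_s − C = 9.96 − 4.40 = 5.56 mg/L.

D ≈ 5.56 mg/L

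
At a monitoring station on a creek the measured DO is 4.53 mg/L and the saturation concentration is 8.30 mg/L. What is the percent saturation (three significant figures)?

54.6 % saturation

% saturation = C/C_s × 100 = 4.53/8.30 × 100 = 54.6 %.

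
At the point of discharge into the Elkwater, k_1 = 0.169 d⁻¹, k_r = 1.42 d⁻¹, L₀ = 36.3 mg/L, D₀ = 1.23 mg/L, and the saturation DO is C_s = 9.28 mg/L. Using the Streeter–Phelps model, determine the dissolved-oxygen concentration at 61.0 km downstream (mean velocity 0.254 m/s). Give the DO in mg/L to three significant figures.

DO ≈ 6.29 mg/L

Travel time t = x/v = 61.0 km / (0.254 m/s) = 61000 m / 0.254 m/s = 240200 s = 2.780 d.
k_1 L₀/(k_r−k_1) = 0.169×36.3/(1.42−0.169) = 6.135/1.251 = 4.904 mg/L.
e^(−k_1 t) = e^(−0.169×2.780) = 0.6252; e^(−k_r t) = e^(−1.42×2.780) = 0.01931.
D = 4.904 × (0.6252 − 0.01931) + 1.23 × 0.01931 = 2.971 + 0.02375 = 2.995 mg/L.
DO = C_s − D = 9.28 − 2.995 = 6.285 mg/L.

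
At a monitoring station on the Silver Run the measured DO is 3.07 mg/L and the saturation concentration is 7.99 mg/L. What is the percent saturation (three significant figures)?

% saturation = C/C_s × 100 = 3.07/7.99 × 100 = 38.4 %.

38.4 % saturation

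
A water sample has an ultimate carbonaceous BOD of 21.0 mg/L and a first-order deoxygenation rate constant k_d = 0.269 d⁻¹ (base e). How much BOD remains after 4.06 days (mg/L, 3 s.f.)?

L ≈ 7.05 mg/L

L_t = L₀ e^(−k_d t) = 21.0 × e^(−0.269×4.06) = 21.0 × 0.3355 = 7.045 mg/L.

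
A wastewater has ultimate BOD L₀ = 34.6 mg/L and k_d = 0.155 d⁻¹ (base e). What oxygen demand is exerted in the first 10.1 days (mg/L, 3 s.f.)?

y_t = L₀(1 − e^(−k_d t)) = 34.6 × (1 − e^(−0.155×10.1))
= 34.6 × (1 − 0.2090) = 34.6 × 0.7910 = 27.37 mg/L.

y ≈ 27.4 mg/L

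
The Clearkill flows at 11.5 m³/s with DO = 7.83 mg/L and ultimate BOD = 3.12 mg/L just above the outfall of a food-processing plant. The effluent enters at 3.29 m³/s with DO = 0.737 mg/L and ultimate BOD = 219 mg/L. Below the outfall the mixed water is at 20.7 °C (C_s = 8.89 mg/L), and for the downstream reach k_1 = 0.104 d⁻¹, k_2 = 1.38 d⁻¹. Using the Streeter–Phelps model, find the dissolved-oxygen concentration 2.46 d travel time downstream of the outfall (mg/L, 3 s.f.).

Mixed DO = (11.5×7.83 + 3.29×0.737)/(11.5+3.29) = 92.47/14.79 = 6.252 mg/L.
Mixed L₀ = (11.5×3.12 + 3.29×219)/(14.79) = 756.4/14.79 = 51.14 mg/L.
Initial deficit D₀ = C_s − DO₀ = 8.89 − 6.252 = 2.638 mg/L.
D(2.46) = [0.104×51.14/(1.38−0.104)](e^(−0.104×2.46) − e^(−1.38×2.46)) + 2.638 e^(−1.38×2.46)
= 4.168 × (0.7743 − 0.03355) + 2.638 × 0.03355 = 3.176 mg/L.
DO = 8.89 − 3.176 = 5.714 mg/L.

DO ≈ 5.71 mg/L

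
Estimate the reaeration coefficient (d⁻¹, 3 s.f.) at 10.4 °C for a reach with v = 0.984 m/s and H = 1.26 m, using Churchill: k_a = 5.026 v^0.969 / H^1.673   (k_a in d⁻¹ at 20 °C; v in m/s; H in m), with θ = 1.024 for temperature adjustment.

k_a(20) = 5.026 × 0.984^0.969 / 1.26^1.673 = 5.026 × 0.9845 / 1.472 = 3.361 d⁻¹.
k_a(10.4) = 3.361 × 1.024^(10.4−20) = 3.361 × 0.7964 = 2.677 d⁻¹.

k_a ≈ 2.68 d⁻¹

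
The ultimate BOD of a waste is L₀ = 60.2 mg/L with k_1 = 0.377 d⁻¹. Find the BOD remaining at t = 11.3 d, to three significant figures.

L_t = L₀ e^(−k_1 t) = 60.2 × e^(−0.377×11.3) = 60.2 × 0.01412 = 0.8501 mg/L.

L ≈ 0.850 mg/L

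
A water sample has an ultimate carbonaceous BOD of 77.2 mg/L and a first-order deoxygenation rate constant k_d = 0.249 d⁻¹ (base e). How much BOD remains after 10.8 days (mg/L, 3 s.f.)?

L_t = L₀ e^(−k_d t) = 77.2 × e^(−0.249×10.8) = 77.2 × 0.06794 = 5.245 mg/L.

L ≈ 5.24 mg/L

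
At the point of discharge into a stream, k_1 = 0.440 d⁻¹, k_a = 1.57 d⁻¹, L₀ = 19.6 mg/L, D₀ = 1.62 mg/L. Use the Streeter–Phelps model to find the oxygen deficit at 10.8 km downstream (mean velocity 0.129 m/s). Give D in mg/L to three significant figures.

Travel time t = x/v = 10.8 km / (0.129 m/s) = 10800 m / 0.129 m/s = 83720 s = 0.9690 d.
k_1 L₀/(k_a−k_1) = 0.440×19.6/(1.57−0.440) = 8.624/1.130 = 7.632 mg/L.
e^(−k_1 t) = e^(−0.440×0.9690) = 0.6529; e^(−k_a t) = e^(−1.57×0.9690) = 0.2184.
D = 7.632 × (0.6529 − 0.2184) + 1.62 × 0.2184 = 3.316 + 0.3538 = 3.670 mg/L.

D ≈ 3.67 mg/L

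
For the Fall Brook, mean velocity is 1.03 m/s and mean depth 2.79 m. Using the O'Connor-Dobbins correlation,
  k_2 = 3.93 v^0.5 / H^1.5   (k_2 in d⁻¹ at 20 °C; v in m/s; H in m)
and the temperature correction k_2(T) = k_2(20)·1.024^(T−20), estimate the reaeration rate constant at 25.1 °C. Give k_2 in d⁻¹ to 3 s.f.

k_2 ≈ 0.966 d⁻¹

k_2(20) = 3.93 × 1.03^0.5 / 2.79^1.5 = 3.93 × 1.015 / 4.660 = 0.8559 d⁻¹.
k_2(25.1) = 0.8559 × 1.024^(25.1−20) = 0.8559 × 1.129 = 0.9659 d⁻¹.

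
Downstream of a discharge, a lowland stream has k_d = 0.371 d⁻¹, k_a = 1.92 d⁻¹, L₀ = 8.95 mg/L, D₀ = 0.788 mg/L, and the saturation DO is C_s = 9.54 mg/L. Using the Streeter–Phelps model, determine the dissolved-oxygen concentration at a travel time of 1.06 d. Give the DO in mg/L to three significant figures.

k_d L₀/(k_a−k_d) = 0.371×8.95/(1.92−0.371) = 3.320/1.549 = 2.144 mg/L.
e^(−k_d t) = e^(−0.371×1.060) = 0.6749; e^(−k_a t) = e^(−1.92×1.060) = 0.1307.
D = 2.144 × (0.6749 − 0.1307) + 0.788 × 0.1307 = 1.167 + 0.1030 = 1.270 mg/L.
DO = C_s − D = 9.54 − 1.270 = 8.270 mg/L.

DO ≈ 8.27 mg/L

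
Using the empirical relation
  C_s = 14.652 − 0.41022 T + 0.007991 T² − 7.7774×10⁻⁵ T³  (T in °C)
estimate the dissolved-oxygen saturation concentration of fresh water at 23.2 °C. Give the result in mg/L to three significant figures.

C_s = 14.652 − 0.41022×23.2 + 0.007991×23.2² − 7.7774×10⁻⁵×23.2³ = 8.465 mg/L.

C_s ≈ 8.46 mg/L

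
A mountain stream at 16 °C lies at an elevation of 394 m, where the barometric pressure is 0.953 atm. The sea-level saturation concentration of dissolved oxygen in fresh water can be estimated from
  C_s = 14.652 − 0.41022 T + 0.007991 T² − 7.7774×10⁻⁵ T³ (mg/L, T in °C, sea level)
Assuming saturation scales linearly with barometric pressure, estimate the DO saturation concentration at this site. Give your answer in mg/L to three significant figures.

C_s ≈ 9.35 mg/L

At sea level: C_s = 14.652 − 0.41022×16 + 0.007991×16² − 7.7774×10⁻⁵×16³ = 9.816 mg/L.
Pressure correction: C_s' = 9.816 × 0.953 = 9.354 mg/L.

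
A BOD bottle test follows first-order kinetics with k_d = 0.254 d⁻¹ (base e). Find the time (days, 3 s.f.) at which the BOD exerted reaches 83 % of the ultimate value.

t ≈ 6.98 d

y/L₀ = 1 − e^(−k_d t) = 0.83 ⇒ e^(−k_d t) = 0.170
t = −ln(0.170) / 0.254 = 1.772 / 0.254 = 6.976 d.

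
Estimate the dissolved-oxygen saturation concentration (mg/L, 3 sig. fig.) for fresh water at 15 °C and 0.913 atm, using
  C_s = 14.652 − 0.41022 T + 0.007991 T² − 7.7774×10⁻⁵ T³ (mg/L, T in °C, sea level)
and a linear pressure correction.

At sea level: C_s = 14.652 − 0.41022×15 + 0.007991×15² − 7.7774×10⁻⁵×15³ = 10.03 mg/L.
Pressure correction: C_s' = 10.03 × 0.913 = 9.161 mg/L.

C_s ≈ 9.16 mg/L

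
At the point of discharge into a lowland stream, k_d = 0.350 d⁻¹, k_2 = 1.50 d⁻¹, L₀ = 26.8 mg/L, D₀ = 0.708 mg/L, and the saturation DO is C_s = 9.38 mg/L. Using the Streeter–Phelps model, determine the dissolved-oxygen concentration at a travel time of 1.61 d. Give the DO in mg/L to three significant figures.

DO ≈ 5.40 mg/L

k_d L₀/(k_2−k_d) = 0.350×26.8/(1.50−0.350) = 9.380/1.150 = 8.157 mg/L.
e^(−k_d t) = e^(−0.350×1.610) = 0.5692; e^(−k_2 t) = e^(−1.50×1.610) = 0.08937.
D = 8.157 × (0.5692 − 0.08937) + 0.708 × 0.08937 = 3.914 + 0.06327 = 3.977 mg/L.
DO = C_s − D = 9.38 − 3.977 = 5.403 mg/L.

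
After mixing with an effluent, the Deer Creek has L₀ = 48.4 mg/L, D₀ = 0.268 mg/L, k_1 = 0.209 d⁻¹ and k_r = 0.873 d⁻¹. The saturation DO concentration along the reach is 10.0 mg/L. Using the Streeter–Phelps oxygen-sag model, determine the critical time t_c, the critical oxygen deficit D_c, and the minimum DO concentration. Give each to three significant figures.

t_c ≈ 2.13 d; D_c ≈ 7.43 mg/L; min DO ≈ 2.57 mg/L

With k_r/k_1 = 4.177 and 1 − D₀(k_r−k_1)/(k_1 L₀) = 0.9824,
t_c = ln(4.177 × 0.9824) / (0.873 − 0.209) = ln(4.104) / 0.6640 = 1.412/0.6640 = 2.126 d.
L(t_c) = L₀ e^(−k_1 t_c) = 48.4 × 0.6412 = 31.03 mg/L, and at the critical point k_r D_c = k_1 L, so D_c = (0.209/0.873) × 31.03 = 7.430 mg/L.
Minimum DO = C_s − D_c = 10.0 − 7.430 = 2.570 mg/L.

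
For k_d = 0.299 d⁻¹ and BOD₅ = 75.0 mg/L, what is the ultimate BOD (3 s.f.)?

BOD₅ = L₀(1 − e^(−5k_d)) ⇒ L₀ = BOD₅ / (1 − e^(−5×0.299))
= 75.0 / (1 − 0.2242) = 75.0 / 0.7758 = 96.68 mg/L.

L₀ ≈ 96.7 mg/L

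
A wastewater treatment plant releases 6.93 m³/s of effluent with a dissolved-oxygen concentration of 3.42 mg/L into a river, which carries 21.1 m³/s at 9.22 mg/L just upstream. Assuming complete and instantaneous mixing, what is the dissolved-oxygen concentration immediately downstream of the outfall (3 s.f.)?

7.79 mg/L

Flow-weighted mixing: C = (Q_r C_r + Q_w C_w)/(Q_r + Q_w)
= (21.1×9.22 + 6.93×3.42)/(21.1 + 6.93) = 218.2/28.03 = 7.786 mg/L.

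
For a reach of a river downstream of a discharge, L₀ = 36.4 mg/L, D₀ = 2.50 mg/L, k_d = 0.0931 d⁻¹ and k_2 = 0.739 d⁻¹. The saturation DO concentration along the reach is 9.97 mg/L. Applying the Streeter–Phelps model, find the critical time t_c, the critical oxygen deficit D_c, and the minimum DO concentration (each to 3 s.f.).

t_c = [1/(k_2−k_d)] ln[(k_2/k_d)(1 − D₀(k_2−k_d)/(k_d L₀))]
= [1/(0.739−0.0931)] ln[(0.739/0.0931)(1 − 2.50×0.6459/(0.0931×36.4))]
= (1/0.6459) ln[7.938 × 0.5235] = 1.548 × ln(4.155) = 1.548 × 1.424 = 2.205 d.
L(t_c) = L₀ e^(−k_d t_c) = 36.4 × 0.8144 = 29.64 mg/L, and at the critical point k_2 D_c = k_d L, so D_c = (0.0931/0.739) × 29.64 = 3.735 mg/L.
Minimum DO = C_s − D_c = 9.97 − 3.735 = 6.235 mg/L.

t_c ≈ 2.21 d; D_c ≈ 3.73 mg/L; min DO ≈ 6.24 mg/L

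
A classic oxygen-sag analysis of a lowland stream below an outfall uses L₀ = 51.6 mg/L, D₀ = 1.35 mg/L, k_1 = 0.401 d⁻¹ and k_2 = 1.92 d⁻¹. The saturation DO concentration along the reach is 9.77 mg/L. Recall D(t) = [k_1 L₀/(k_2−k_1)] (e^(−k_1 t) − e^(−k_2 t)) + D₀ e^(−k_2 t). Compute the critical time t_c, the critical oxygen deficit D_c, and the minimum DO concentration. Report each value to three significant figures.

t_c ≈ 0.962 d; D_c ≈ 7.33 mg/L; min DO ≈ 2.44 mg/L

At the critical point dD/dt = 0, so k_1 L₀ e^(−k_1 t) = k_2 D. Substituting D(t) from the Streeter–Phelps equation and solving for t gives
t_c = ln[(k_2/k_1)(1 − D₀(k_2−k_1)/(k_1 L₀))] / (k_2−k_1).
Here k_2−k_1 = 1.519 d⁻¹ and 1 − D₀(k_2−k_1)/(k_1 L₀) = 1 − 1.35×1.519/(0.401×51.6) = 0.9009, so
t_c = ln(4.788 × 0.9009) / 1.519 = 1.462 / 1.519 = 0.9623 d.
D_c = (k_1/k_2) L₀ e^(−k_1 t_c) = (0.401/1.92) × 51.6 × e^(−0.401×0.9623) = 0.2089 × 51.6 × 0.6798 = 7.327 mg/L.
Minimum DO = C_s − D_c = 9.77 − 7.327 = 2.443 mg/L.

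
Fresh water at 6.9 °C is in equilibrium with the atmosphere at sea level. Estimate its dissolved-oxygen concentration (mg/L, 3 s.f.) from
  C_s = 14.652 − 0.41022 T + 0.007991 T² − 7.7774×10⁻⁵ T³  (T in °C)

C_s = 14.652 − 0.41022×6.9 + 0.007991×6.9² − 7.7774×10⁻⁵×6.9³ = 12.18 mg/L.

C_s ≈ 12.2 mg/L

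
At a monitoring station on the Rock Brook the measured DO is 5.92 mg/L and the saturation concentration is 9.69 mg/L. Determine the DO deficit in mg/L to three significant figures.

D = C_s − C = 9.69 − 5.92 = 3.77 mg/L.

D ≈ 3.77 mg/L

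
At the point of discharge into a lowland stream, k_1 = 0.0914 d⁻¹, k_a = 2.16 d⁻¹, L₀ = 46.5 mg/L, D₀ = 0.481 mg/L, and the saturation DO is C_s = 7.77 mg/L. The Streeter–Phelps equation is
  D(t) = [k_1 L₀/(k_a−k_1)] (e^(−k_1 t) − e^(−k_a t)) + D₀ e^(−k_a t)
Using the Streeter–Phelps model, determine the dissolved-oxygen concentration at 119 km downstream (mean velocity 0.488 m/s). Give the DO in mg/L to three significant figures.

DO ≈ 6.19 mg/L

Travel time t = x/v = 119 km / (0.488 m/s) = 119000 m / 0.488 m/s = 243900 s = 2.822 d.
k_1 L₀/(k_a−k_1) = 0.0914×46.5/(2.16−0.0914) = 4.250/2.069 = 2.055 mg/L.
e^(−k_1 t) = e^(−0.0914×2.822) = 0.7726; e^(−k_a t) = e^(−2.16×2.822) = 0.002251.
D = 2.055 × (0.7726 − 0.002251) + 0.481 × 0.002251 = 1.583 + 0.001083 = 1.584 mg/L.
DO = C_s − D = 7.77 − 1.584 = 6.186 mg/L.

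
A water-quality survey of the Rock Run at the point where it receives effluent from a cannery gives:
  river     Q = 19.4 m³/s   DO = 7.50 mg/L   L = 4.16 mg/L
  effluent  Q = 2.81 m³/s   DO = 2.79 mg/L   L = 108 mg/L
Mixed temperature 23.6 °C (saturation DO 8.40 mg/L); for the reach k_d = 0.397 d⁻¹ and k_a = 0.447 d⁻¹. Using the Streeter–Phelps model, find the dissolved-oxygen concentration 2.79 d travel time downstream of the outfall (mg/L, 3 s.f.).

Mixed DO = (19.4×7.50 + 2.81×2.79)/(19.4+2.81) = 153.3/22.21 = 6.904 mg/L.
Mixed L₀ = (19.4×4.16 + 2.81×108)/(22.21) = 384.2/22.21 = 17.30 mg/L.
Initial deficit D₀ = C_s − DO₀ = 8.40 − 6.904 = 1.496 mg/L.
D(2.79) = [0.397×17.30/(0.447−0.397)](e^(−0.397×2.79) − e^(−0.447×2.79)) + 1.496 e^(−0.447×2.79)
= 137.3 × (0.3303 − 0.2873) + 1.496 × 0.2873 = 6.337 mg/L.
DO = 8.40 − 6.337 = 2.063 mg/L.

DO ≈ 2.06 mg/L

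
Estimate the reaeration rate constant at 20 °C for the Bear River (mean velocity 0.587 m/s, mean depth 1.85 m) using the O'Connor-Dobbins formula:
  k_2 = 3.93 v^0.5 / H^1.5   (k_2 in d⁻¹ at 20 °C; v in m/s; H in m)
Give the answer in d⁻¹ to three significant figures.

k_2 = 3.93 × 0.587^0.5 / 1.85^1.5 = 3.93 × 0.7662 / 2.516 = 1.197 d⁻¹.

k_2 ≈ 1.20 d⁻¹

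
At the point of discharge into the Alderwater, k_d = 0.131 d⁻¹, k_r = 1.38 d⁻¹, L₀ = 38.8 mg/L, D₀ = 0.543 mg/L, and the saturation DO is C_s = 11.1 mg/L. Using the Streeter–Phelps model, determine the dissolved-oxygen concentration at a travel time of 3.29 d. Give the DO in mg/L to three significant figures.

k_d L₀/(k_r−k_d) = 0.131×38.8/(1.38−0.131) = 5.083/1.249 = 4.069 mg/L.
e^(−k_d t) = e^(−0.131×3.290) = 0.6499; e^(−k_r t) = e^(−1.38×3.290) = 0.01067.
D = 4.069 × (0.6499 − 0.01067) + 0.543 × 0.01067 = 2.601 + 0.005795 = 2.607 mg/L.
DO = C_s − D = 11.1 − 2.607 = 8.493 mg/L.

DO ≈ 8.49 mg/L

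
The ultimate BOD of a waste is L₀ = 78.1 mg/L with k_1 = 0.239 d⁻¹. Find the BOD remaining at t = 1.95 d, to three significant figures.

L_t = L₀ e^(−k_1 t) = 78.1 × e^(−0.239×1.95) = 78.1 × 0.6275 = 49.01 mg/L.

L ≈ 49.0 mg/L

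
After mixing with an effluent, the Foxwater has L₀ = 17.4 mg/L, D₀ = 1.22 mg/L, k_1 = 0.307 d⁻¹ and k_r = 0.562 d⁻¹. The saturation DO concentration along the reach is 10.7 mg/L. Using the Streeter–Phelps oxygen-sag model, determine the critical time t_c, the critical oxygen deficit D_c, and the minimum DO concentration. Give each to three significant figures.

t_c ≈ 2.14 d; D_c ≈ 4.93 mg/L; min DO ≈ 5.77 mg/L

At the critical point dD/dt = 0, so k_1 L₀ e^(−k_1 t) = k_r D. Substituting D(t) from the Streeter–Phelps equation and solving for t gives
t_c = ln[(k_r/k_1)(1 − D₀(k_r−k_1)/(k_1 L₀))] / (k_r−k_1).
Here k_r−k_1 = 0.2550 d⁻¹ and 1 − D₀(k_r−k_1)/(k_1 L₀) = 1 − 1.22×0.2550/(0.307×17.4) = 0.9418, so
t_c = ln(1.831 × 0.9418) / 0.2550 = 0.5447 / 0.2550 = 2.136 d.
D_c = (k_1/k_r) L₀ e^(−k_1 t_c) = (0.307/0.562) × 17.4 × e^(−0.307×2.136) = 0.5463 × 17.4 × 0.5191 = 4.934 mg/L.
Minimum DO = C_s − D_c = 10.7 − 4.934 = 5.766 mg/L.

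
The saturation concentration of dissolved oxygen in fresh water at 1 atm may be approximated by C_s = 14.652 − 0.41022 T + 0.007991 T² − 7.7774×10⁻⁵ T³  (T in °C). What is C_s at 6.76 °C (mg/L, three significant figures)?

C_s ≈ 12.2 mg/L

C_s = 14.652 − 0.41022×6.76 + 0.007991×6.76² − 7.7774×10⁻⁵×6.76³ = 12.22 mg/L.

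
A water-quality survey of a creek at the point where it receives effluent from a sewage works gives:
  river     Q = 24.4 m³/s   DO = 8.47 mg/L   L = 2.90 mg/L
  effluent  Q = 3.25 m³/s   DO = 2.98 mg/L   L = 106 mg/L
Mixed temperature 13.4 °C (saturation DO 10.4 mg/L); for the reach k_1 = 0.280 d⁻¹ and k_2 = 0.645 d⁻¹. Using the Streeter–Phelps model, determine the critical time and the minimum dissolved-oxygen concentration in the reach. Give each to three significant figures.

t_c ≈ 1.59 d; minimum DO ≈ 6.23 mg/L

Mixed DO = (24.4×8.47 + 3.25×2.98)/(24.4+3.25) = 216.4/27.65 = 7.825 mg/L.
Mixed L₀ = (24.4×2.90 + 3.25×106)/(27.65) = 415.3/27.65 = 15.02 mg/L.
Initial deficit D₀ = C_s − DO₀ = 10.4 − 7.825 = 2.575 mg/L.
t_c = (1/0.3650) ln[(0.645/0.280)(1 − 2.575×0.3650/(0.280×15.02))] = 2.740 × ln(1.789) = 1.593 d.
D_c = (0.280/0.645) × 15.02 × e^(−0.280×1.593) = 0.4341 × 15.02 × 0.6401 = 4.174 mg/L.
Minimum DO = 10.4 − 4.174 = 6.226 mg/L.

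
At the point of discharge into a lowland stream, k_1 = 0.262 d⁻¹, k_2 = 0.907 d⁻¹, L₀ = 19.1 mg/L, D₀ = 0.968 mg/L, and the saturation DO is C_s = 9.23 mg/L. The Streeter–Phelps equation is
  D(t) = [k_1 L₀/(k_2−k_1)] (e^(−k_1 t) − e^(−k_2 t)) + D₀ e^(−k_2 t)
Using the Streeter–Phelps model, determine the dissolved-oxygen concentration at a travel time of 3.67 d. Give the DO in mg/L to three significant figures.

DO ≈ 6.51 mg/L

k_1 L₀/(k_2−k_1) = 0.262×19.1/(0.907−0.262) = 5.004/0.6450 = 7.758 mg/L.
e^(−k_1 t) = e^(−0.262×3.670) = 0.3823; e^(−k_2 t) = e^(−0.907×3.670) = 0.03584.
D = 7.758 × (0.3823 − 0.03584) + 0.968 × 0.03584 = 2.688 + 0.03469 = 2.723 mg/L.
DO = C_s − D = 9.23 − 2.723 = 6.507 mg/L.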